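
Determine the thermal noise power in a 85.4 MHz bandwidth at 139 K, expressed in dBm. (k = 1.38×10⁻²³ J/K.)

P_n = kTB = 1.38×10⁻²³ × 139 × 8.54×10⁷ = 1.64×10⁻¹³ W
In dBm: 10 log₁₀(1.64×10⁻¹³ / 10⁻³) = −97.9 dBm

−97.9 dBm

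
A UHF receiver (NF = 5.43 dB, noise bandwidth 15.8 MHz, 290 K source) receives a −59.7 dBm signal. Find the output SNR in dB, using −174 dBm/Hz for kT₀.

Noise floor: N = −174 + 10 log₁₀(B) + NF
10 log₁₀(1.58×10⁷) = 71.99 dB
N = −174 + 71.99 + 5.43 = −96.58 dBm
SNR = P_sig − N = −59.7 − (−96.58) = 36.88 dB → 36.9 dB

36.9 dB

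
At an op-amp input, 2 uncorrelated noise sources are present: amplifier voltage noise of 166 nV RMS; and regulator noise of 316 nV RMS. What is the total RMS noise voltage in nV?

357 nV

Uncorrelated sources add in power (mean-square): V_tot = √(ΣV_i²)
V_tot = √[(1.66×10⁻⁷)² + (3.16×10⁻⁷)²] = 3.57×10⁻⁷ V = 357 nV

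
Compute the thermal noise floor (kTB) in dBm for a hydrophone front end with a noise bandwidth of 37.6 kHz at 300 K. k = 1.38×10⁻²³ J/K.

P_n = kTB = 1.38×10⁻²³ × 300 × 3.76×10⁴ = 1.56×10⁻¹⁶ W
In dBm: 10 log₁₀(1.56×10⁻¹⁶ / 10⁻³) = −128.1 dBm

−128.1 dBm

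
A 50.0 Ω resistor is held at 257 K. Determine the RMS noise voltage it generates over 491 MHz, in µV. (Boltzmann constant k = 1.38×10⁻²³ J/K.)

18.7 µV

V_n = √(4kTRB)
4kTRB = 4 × 1.38×10⁻²³ × 257 × 5.00×10¹ × 4.91×10⁸ = 3.48×10⁻¹⁰ V²
V_n = √(3.48×10⁻¹⁰) = 1.87×10⁻⁵ V = 18.7 µV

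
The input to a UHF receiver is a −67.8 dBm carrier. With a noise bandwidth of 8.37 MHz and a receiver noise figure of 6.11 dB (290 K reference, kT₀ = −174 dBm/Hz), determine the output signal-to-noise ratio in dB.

Noise floor: N = −174 + 10 log₁₀(B) + NF
10 log₁₀(8.37×10⁶) = 69.23 dB
N = −174 + 69.23 + 6.11 = −98.66 dBm
SNR = P_sig − N = −67.8 − (−98.66) = 30.86 dB → 30.9 dB

30.9 dB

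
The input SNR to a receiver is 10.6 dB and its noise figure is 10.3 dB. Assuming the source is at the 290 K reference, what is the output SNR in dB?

By definition F = SNR_in/SNR_out, so in dB: SNR_out = SNR_in − NF
SNR_out = 10.6 − 10.3 = 0.3 dB

0.3 dB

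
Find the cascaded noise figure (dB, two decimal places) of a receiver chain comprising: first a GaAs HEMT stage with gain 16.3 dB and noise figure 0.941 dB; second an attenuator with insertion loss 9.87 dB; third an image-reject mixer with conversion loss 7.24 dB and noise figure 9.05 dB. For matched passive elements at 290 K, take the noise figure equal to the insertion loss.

4.84 dB

Convert to linear (a loss of L dB is a gain of −L dB): F_i = 10^(NF_i/10), G_i = 10^(G_i,dB/10)
  Stage 1: F_1 = 10^(0.941/10) = 1.242, G_1 = 10^(16.3/10) = 42.66
  Stage 2: F_2 = 10^(9.87/10) = 9.705, G_2 = 10^(−9.87/10) = 0.1030
  Stage 3: F_3 = 10^(9.05/10) = 8.035, G_3 = 10^(−7.24/10) = 0.1888
Friis cascade:
  F = 1.242 + (9.705 − 1)/42.66 + (8.035 − 1)/4.395 = 3.047
NF = 10 log₁₀(3.047) = 4.84 dB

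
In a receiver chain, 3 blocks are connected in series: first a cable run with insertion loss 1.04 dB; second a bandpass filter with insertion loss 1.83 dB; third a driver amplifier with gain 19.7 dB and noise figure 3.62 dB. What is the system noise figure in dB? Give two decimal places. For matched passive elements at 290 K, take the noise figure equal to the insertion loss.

6.49 dB

Convert to linear (a loss of L dB is a gain of −L dB): F_i = 10^(NF_i/10), G_i = 10^(G_i,dB/10)
  Stage 1: F_1 = 10^(1.04/10) = 1.271, G_1 = 10^(−1.04/10) = 0.7870
  Stage 2: F_2 = 10^(1.83/10) = 1.524, G_2 = 10^(−1.83/10) = 0.6561
  Stage 3: F_3 = 10^(3.62/10) = 2.301, G_3 = 10^(19.7/10) = 93.33
Friis cascade:
  F = 1.271 + (1.524 − 1)/0.7870 + (2.301 − 1)/0.5164 = 4.457
NF = 10 log₁₀(4.457) = 6.49 dB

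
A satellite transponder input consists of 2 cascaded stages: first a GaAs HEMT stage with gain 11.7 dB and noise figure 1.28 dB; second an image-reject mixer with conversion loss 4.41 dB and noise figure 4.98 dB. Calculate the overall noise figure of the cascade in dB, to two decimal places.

Convert to linear (a loss of L dB is a gain of −L dB): F_i = 10^(NF_i/10), G_i = 10^(G_i,dB/10)
  Stage 1: F_1 = 10^(1.28/10) = 1.343, G_1 = 10^(11.7/10) = 14.79
  Stage 2: F_2 = 10^(4.98/10) = 3.148, G_2 = 10^(−4.41/10) = 0.3622
Friis cascade:
  F = 1.343 + (3.148 − 1)/14.79 = 1.488
NF = 10 log₁₀(1.488) = 1.73 dB

1.73 dB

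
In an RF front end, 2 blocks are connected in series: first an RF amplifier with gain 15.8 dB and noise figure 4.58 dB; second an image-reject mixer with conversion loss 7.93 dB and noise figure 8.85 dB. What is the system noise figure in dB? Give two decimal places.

Convert to linear (a loss of L dB is a gain of −L dB): F_i = 10^(NF_i/10), G_i = 10^(G_i,dB/10)
  Stage 1: F_1 = 10^(4.58/10) = 2.871, G_1 = 10^(15.8/10) = 38.02
  Stage 2: F_2 = 10^(8.85/10) = 7.674, G_2 = 10^(−7.93/10) = 0.1611
Friis cascade:
  F = 2.871 + (7.674 − 1)/38.02 = 3.046
NF = 10 log₁₀(3.046) = 4.84 dB

4.84 dB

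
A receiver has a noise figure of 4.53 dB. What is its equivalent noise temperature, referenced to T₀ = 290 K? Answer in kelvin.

F = 10^(4.53/10) = 2.83792
T_e = (F − 1)·T₀ = (2.83792 − 1) × 290 = 533 K

533 K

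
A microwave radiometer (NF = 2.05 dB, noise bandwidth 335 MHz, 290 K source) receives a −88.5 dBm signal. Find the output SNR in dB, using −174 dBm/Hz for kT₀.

Noise floor: N = −174 + 10 log₁₀(B) + NF
10 log₁₀(3.35×10⁸) = 85.25 dB
N = −174 + 85.25 + 2.05 = −86.70 dBm
SNR = P_sig − N = −88.5 − (−86.70) = −1.80 dB → −1.8 dB

−1.8 dB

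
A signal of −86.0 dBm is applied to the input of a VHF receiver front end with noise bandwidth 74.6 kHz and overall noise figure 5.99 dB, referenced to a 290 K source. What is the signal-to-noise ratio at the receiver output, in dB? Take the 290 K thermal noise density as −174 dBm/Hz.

33.3 dB

Noise floor: N = −174 + 10 log₁₀(B) + NF
10 log₁₀(7.46×10⁴) = 48.73 dB
N = −174 + 48.73 + 5.99 = −119.28 dBm
SNR = P_sig − N = −86.0 − (−119.28) = 33.28 dB → 33.3 dB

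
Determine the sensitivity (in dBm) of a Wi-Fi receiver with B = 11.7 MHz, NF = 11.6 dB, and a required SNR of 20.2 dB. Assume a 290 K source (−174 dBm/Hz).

−71.5 dBm

Sensitivity = −174 + 10 log₁₀(B) + NF + SNR_min
= −174 + 70.68 + 11.6 + 20.2
= −71.52 dBm → −71.5 dBm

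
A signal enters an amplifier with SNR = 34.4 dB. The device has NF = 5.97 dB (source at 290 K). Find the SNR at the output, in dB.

By definition F = SNR_in/SNR_out, so in dB: SNR_out = SNR_in − NF
SNR_out = 34.4 − 5.97 = 28.43 dB

28.43 dB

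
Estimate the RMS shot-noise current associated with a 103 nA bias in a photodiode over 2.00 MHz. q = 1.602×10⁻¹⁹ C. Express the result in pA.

I_n = √(2qI·B)
2qI·B = 2 × 1.602×10⁻¹⁹ × 1.03×10⁻⁷ × 2.00×10⁶ = 6.60×10⁻²⁰ A²
I_n = √(6.60×10⁻²⁰) = 2.57×10⁻¹⁰ A = 257 pA

257 pA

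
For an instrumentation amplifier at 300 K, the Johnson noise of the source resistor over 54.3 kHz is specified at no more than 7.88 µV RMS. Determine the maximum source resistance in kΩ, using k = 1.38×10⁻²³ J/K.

Johnson–Nyquist: V_n = √(4kTRB) ⇒ R = V_n² / (4kTB)
4kTB = 4 × 1.38×10⁻²³ × 300 × 5.43×10⁴ = 8.99×10⁻¹⁶
R = (7.88×10⁻⁶)² / 8.99×10⁻¹⁶ = 6.91×10⁴ Ω = 69.1 kΩ

69.1 kΩ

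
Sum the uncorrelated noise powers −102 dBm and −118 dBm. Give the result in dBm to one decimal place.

Convert to linear, add, convert back:
P₁ = 6.31×10⁻¹⁴ W, P₂ = 1.58×10⁻¹⁵ W
P_tot = 6.47×10⁻¹⁴ W → 10 log₁₀(P_tot / 10⁻³) = −101.9 dBm

−101.9 dBm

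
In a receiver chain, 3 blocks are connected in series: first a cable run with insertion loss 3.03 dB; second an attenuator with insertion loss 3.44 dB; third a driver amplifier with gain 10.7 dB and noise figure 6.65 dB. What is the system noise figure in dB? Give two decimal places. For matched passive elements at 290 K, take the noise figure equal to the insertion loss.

13.12 dB

Convert to linear (a loss of L dB is a gain of −L dB): F_i = 10^(NF_i/10), G_i = 10^(G_i,dB/10)
  Stage 1: F_1 = 10^(3.03/10) = 2.009, G_1 = 10^(−3.03/10) = 0.4977
  Stage 2: F_2 = 10^(3.44/10) = 2.208, G_2 = 10^(−3.44/10) = 0.4529
  Stage 3: F_3 = 10^(6.65/10) = 4.624, G_3 = 10^(10.7/10) = 11.75
Friis cascade:
  F = 2.009 + (2.208 − 1)/0.4977 + (4.624 − 1)/0.2254 = 20.51
NF = 10 log₁₀(20.51) = 13.12 dB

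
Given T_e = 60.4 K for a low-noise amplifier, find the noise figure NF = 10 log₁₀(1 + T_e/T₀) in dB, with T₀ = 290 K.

0.822 dB

F = 1 + T_e/T₀ = 1 + 60.4/290 = 1.20828
NF = 10 log₁₀(1.20828) = 0.822 dB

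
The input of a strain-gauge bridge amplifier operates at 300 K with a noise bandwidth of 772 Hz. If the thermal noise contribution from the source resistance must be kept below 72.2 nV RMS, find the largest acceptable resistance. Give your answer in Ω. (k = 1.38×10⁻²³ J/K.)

408 Ω

Johnson–Nyquist: V_n = √(4kTRB) ⇒ R = V_n² / (4kTB)
4kTB = 4 × 1.38×10⁻²³ × 300 × 7.72×10² = 1.28×10⁻¹⁷
R = (7.22×10⁻⁸)² / 1.28×10⁻¹⁷ = 4.08×10² Ω = 408 Ω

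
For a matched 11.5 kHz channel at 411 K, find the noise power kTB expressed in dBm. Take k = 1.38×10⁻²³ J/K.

P_n = kTB = 1.38×10⁻²³ × 411 × 1.15×10⁴ = 6.52×10⁻¹⁷ W
In dBm: 10 log₁₀(6.52×10⁻¹⁷ / 10⁻³) = −131.9 dBm

−131.9 dBm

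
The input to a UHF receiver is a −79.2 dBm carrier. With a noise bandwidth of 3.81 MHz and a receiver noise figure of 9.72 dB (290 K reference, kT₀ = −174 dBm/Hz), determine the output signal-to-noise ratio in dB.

19.3 dB

Noise floor: N = −174 + 10 log₁₀(B) + NF
10 log₁₀(3.81×10⁶) = 65.81 dB
N = −174 + 65.81 + 9.72 = −98.47 dBm
SNR = P_sig − N = −79.2 − (−98.47) = 19.27 dB → 19.3 dB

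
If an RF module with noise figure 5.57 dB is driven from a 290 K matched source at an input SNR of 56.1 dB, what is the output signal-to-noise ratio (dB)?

By definition F = SNR_in/SNR_out, so in dB: SNR_out = SNR_in − NF
SNR_out = 56.1 − 5.57 = 50.53 dB

50.53 dB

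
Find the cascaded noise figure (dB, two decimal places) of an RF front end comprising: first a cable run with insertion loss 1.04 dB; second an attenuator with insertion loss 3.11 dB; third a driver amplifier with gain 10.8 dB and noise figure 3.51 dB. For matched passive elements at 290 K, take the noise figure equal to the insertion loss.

7.66 dB

Convert to linear (a loss of L dB is a gain of −L dB): F_i = 10^(NF_i/10), G_i = 10^(G_i,dB/10)
  Stage 1: F_1 = 10^(1.04/10) = 1.271, G_1 = 10^(−1.04/10) = 0.7870
  Stage 2: F_2 = 10^(3.11/10) = 2.046, G_2 = 10^(−3.11/10) = 0.4887
  Stage 3: F_3 = 10^(3.51/10) = 2.244, G_3 = 10^(10.8/10) = 12.02
Friis cascade:
  F = 1.271 + (2.046 − 1)/0.7870 + (2.244 − 1)/0.3846 = 5.834
NF = 10 log₁₀(5.834) = 7.66 dB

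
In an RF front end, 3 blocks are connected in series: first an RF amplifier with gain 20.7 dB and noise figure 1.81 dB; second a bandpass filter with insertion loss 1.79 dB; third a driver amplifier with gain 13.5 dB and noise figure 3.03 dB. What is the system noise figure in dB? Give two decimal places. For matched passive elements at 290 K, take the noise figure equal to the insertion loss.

1.86 dB

Convert to linear (a loss of L dB is a gain of −L dB): F_i = 10^(NF_i/10), G_i = 10^(G_i,dB/10)
  Stage 1: F_1 = 10^(1.81/10) = 1.517, G_1 = 10^(20.7/10) = 117.5
  Stage 2: F_2 = 10^(1.79/10) = 1.510, G_2 = 10^(−1.79/10) = 0.6622
  Stage 3: F_3 = 10^(3.03/10) = 2.009, G_3 = 10^(13.5/10) = 22.39
Friis cascade:
  F = 1.517 + (1.510 − 1)/117.5 + (2.009 − 1)/77.80 = 1.534
NF = 10 log₁₀(1.534) = 1.86 dB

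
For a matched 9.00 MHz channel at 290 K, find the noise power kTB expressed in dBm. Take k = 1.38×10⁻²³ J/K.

−104.4 dBm

P_n = kTB = 1.38×10⁻²³ × 290 × 9.00×10⁶ = 3.60×10⁻¹⁴ W
In dBm: 10 log₁₀(3.60×10⁻¹⁴ / 10⁻³) = −104.4 dBm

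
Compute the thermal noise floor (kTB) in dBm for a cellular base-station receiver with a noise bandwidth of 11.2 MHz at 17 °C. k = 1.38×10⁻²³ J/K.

T = 17 °C + 273.15 = 290.15 K
P_n = kTB = 1.38×10⁻²³ × 290.15 × 1.12×10⁷ = 4.48×10⁻¹⁴ W
In dBm: 10 log₁₀(4.48×10⁻¹⁴ / 10⁻³) = −103.5 dBm

−103.5 dBm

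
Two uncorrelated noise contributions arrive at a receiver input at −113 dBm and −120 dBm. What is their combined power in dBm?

Convert to linear, add, convert back:
P₁ = 5.01×10⁻¹⁵ W, P₂ = 1.00×10⁻¹⁵ W
P_tot = 6.01×10⁻¹⁵ W → 10 log₁₀(P_tot / 10⁻³) = −112.2 dBm

−112.2 dBm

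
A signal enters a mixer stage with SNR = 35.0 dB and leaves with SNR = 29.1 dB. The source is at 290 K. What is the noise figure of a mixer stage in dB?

NF (dB) = SNR_in(dB) − SNR_out(dB) when the source is at T₀
NF = 35.0 − 29.1 = 5.9 dB

5.9 dB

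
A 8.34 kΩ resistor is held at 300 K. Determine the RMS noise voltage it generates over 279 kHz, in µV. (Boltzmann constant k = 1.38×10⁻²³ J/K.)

V_n = √(4kTRB)
4kTRB = 4 × 1.38×10⁻²³ × 300 × 8.34×10³ × 2.79×10⁵ = 3.85×10⁻¹¹ V²
V_n = √(3.85×10⁻¹¹) = 6.21×10⁻⁶ V = 6.21 µV

6.21 µV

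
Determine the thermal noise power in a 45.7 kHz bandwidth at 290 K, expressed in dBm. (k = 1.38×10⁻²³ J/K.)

−127.4 dBm

P_n = kTB = 1.38×10⁻²³ × 290 × 4.57×10⁴ = 1.83×10⁻¹⁶ W
In dBm: 10 log₁₀(1.83×10⁻¹⁶ / 10⁻³) = −127.4 dBm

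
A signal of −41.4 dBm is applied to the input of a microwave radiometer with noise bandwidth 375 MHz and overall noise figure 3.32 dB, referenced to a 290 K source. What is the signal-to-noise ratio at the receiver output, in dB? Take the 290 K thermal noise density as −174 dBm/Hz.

43.5 dB

Noise floor: N = −174 + 10 log₁₀(B) + NF
10 log₁₀(3.75×10⁸) = 85.74 dB
N = −174 + 85.74 + 3.32 = −84.94 dBm
SNR = P_sig − N = −41.4 − (−84.94) = 43.54 dB → 43.5 dB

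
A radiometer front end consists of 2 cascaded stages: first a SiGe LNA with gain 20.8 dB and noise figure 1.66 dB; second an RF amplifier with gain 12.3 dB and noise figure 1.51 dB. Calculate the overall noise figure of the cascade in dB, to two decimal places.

Convert to linear (a loss of L dB is a gain of −L dB): F_i = 10^(NF_i/10), G_i = 10^(G_i,dB/10)
  Stage 1: F_1 = 10^(1.66/10) = 1.466, G_1 = 10^(20.8/10) = 120.2
  Stage 2: F_2 = 10^(1.51/10) = 1.416, G_2 = 10^(12.3/10) = 16.98
Friis cascade:
  F = 1.466 + (1.416 − 1)/120.2 = 1.469
NF = 10 log₁₀(1.469) = 1.67 dB

1.67 dB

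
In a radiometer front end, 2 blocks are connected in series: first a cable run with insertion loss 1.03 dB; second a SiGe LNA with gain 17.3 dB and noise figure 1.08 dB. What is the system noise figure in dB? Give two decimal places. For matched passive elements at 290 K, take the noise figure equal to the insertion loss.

Convert to linear (a loss of L dB is a gain of −L dB): F_i = 10^(NF_i/10), G_i = 10^(G_i,dB/10)
  Stage 1: F_1 = 10^(1.03/10) = 1.268, G_1 = 10^(−1.03/10) = 0.7889
  Stage 2: F_2 = 10^(1.08/10) = 1.282, G_2 = 10^(17.3/10) = 53.70
Friis cascade:
  F = 1.268 + (1.282 − 1)/0.7889 = 1.626
NF = 10 log₁₀(1.626) = 2.11 dB

2.11 dB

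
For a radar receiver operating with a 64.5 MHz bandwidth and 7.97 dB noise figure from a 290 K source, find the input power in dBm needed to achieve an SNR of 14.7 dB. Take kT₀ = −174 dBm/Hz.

−73.2 dBm

Sensitivity = −174 + 10 log₁₀(B) + NF + SNR_min
= −174 + 78.1 + 7.97 + 14.7
= −73.23 dBm → −73.2 dBm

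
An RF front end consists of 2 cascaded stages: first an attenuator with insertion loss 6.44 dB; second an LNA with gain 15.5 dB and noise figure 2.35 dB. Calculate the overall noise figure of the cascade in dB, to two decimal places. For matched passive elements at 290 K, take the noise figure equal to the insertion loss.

8.79 dB

Convert to linear (a loss of L dB is a gain of −L dB): F_i = 10^(NF_i/10), G_i = 10^(G_i,dB/10)
  Stage 1: F_1 = 10^(6.44/10) = 4.406, G_1 = 10^(−6.44/10) = 0.2270
  Stage 2: F_2 = 10^(2.35/10) = 1.718, G_2 = 10^(15.5/10) = 35.48
Friis cascade:
  F = 4.406 + (1.718 − 1)/0.2270 = 7.568
NF = 10 log₁₀(7.568) = 8.79 dB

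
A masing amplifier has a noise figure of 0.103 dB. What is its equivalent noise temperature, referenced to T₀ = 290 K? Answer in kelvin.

6.96 K

F = 10^(0.103/10) = 1.024
T_e = (F − 1)·T₀ = (1.024 − 1) × 290 = 6.96 K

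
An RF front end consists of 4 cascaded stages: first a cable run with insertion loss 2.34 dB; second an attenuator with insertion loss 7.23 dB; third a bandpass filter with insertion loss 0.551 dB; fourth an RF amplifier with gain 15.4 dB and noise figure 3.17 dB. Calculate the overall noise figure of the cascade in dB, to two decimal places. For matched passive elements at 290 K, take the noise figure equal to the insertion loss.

13.29 dB

Convert to linear (a loss of L dB is a gain of −L dB): F_i = 10^(NF_i/10), G_i = 10^(G_i,dB/10)
  Stage 1: F_1 = 10^(2.34/10) = 1.714, G_1 = 10^(−2.34/10) = 0.5834
  Stage 2: F_2 = 10^(7.23/10) = 5.284, G_2 = 10^(−7.23/10) = 0.1892
  Stage 3: F_3 = 10^(0.551/10) = 1.135, G_3 = 10^(−0.551/10) = 0.8808
  Stage 4: F_4 = 10^(3.17/10) = 2.075, G_4 = 10^(15.4/10) = 34.67
Friis cascade:
  F = 1.714 + (5.284 − 1)/0.5834 + (1.135 − 1)/0.1104 + (2.075 − 1)/0.09725 = 21.34
NF = 10 log₁₀(21.34) = 13.29 dB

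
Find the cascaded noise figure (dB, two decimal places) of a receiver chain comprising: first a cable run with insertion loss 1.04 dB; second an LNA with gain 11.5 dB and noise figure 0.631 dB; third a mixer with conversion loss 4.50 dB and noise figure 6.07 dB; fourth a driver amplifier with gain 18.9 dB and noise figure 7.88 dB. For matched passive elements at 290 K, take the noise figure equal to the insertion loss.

Convert to linear (a loss of L dB is a gain of −L dB): F_i = 10^(NF_i/10), G_i = 10^(G_i,dB/10)
  Stage 1: F_1 = 10^(1.04/10) = 1.271, G_1 = 10^(−1.04/10) = 0.7870
  Stage 2: F_2 = 10^(0.631/10) = 1.156, G_2 = 10^(11.5/10) = 14.13
  Stage 3: F_3 = 10^(6.07/10) = 4.046, G_3 = 10^(−4.50/10) = 0.3548
  Stage 4: F_4 = 10^(7.88/10) = 6.138, G_4 = 10^(18.9/10) = 77.62
Friis cascade:
  F = 1.271 + (1.156 − 1)/0.7870 + (4.046 − 1)/11.12 + (6.138 − 1)/3.945 = 3.046
NF = 10 log₁₀(3.046) = 4.84 dB

4.84 dB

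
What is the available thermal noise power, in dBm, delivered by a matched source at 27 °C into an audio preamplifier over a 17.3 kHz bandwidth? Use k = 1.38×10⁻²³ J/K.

T = 27 °C + 273.15 = 300.15 K
P_n = kTB = 1.38×10⁻²³ × 300.15 × 1.73×10⁴ = 7.17×10⁻¹⁷ W
In dBm: 10 log₁₀(7.17×10⁻¹⁷ / 10⁻³) = −131.4 dBm

−131.4 dBm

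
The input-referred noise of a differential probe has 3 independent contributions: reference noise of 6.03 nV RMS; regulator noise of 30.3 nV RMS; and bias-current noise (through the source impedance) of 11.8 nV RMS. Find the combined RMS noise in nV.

33.1 nV

Uncorrelated sources add in power (mean-square): V_tot = √(ΣV_i²)
V_tot = √[(6.03×10⁻⁹)² + (3.03×10⁻⁸)² + (1.18×10⁻⁸)²] = 3.31×10⁻⁸ V = 33.1 nV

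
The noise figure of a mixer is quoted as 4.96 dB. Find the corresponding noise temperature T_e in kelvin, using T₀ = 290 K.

619 K

F = 10^(4.96/10) = 3.13329
T_e = (F − 1)·T₀ = (3.13329 − 1) × 290 = 619 K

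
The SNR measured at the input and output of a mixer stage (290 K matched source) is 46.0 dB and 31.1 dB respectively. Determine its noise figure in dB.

NF (dB) = SNR_in(dB) − SNR_out(dB) when the source is at T₀
NF = 46.0 − 31.1 = 14.9 dB

14.9 dB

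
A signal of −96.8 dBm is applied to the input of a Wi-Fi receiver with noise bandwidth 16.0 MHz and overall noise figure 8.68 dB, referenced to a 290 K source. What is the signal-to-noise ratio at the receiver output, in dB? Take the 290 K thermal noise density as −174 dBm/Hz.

−3.5 dB

Noise floor: N = −174 + 10 log₁₀(B) + NF
10 log₁₀(1.60×10⁷) = 72.04 dB
N = −174 + 72.04 + 8.68 = −93.28 dBm
SNR = P_sig − N = −96.8 − (−93.28) = −3.52 dB → −3.5 dB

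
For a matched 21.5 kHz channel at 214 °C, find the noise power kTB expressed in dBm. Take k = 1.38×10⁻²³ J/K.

−128.4 dBm

T = 214 °C + 273.15 = 487.15 K
P_n = kTB = 1.38×10⁻²³ × 487.15 × 2.15×10⁴ = 1.45×10⁻¹⁶ W
In dBm: 10 log₁₀(1.45×10⁻¹⁶ / 10⁻³) = −128.4 dBm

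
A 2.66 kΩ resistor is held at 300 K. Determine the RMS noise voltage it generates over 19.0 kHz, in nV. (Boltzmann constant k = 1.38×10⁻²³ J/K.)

V_n = √(4kTRB)
4kTRB = 4 × 1.38×10⁻²³ × 300 × 2.66×10³ × 1.90×10⁴ = 8.37×10⁻¹³ V²
V_n = √(8.37×10⁻¹³) = 9.15×10⁻⁷ V = 915 nV

915 nV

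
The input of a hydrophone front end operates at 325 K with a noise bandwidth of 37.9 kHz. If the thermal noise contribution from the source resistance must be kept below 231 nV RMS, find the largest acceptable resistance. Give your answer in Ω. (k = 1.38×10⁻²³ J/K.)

78.5 Ω

Johnson–Nyquist: V_n = √(4kTRB) ⇒ R = V_n² / (4kTB)
4kTB = 4 × 1.38×10⁻²³ × 325 × 3.79×10⁴ = 6.80×10⁻¹⁶
R = (2.31×10⁻⁷)² / 6.80×10⁻¹⁶ = 7.85×10¹ Ω = 78.5 Ω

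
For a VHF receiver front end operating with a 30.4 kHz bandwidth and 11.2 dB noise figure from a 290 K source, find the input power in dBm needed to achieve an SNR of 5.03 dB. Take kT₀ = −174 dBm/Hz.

−112.9 dBm

Sensitivity = −174 + 10 log₁₀(B) + NF + SNR_min
= −174 + 44.83 + 11.2 + 5.03
= −112.94 dBm → −112.9 dBm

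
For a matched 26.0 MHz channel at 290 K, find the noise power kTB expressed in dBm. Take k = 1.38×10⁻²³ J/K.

−99.8 dBm

P_n = kTB = 1.38×10⁻²³ × 290 × 2.60×10⁷ = 1.04×10⁻¹³ W
In dBm: 10 log₁₀(1.04×10⁻¹³ / 10⁻³) = −99.8 dBm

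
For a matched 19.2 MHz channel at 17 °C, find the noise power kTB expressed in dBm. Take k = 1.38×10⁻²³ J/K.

T = 17 °C + 273.15 = 290.15 K
P_n = kTB = 1.38×10⁻²³ × 290.15 × 1.92×10⁷ = 7.69×10⁻¹⁴ W
In dBm: 10 log₁₀(7.69×10⁻¹⁴ / 10⁻³) = −101.1 dBm

−101.1 dBm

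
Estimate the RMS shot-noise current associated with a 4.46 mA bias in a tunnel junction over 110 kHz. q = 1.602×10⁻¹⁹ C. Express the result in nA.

12.5 nA

I_n = √(2qI·B)
2qI·B = 2 × 1.602×10⁻¹⁹ × 4.46×10⁻³ × 1.10×10⁵ = 1.57×10⁻¹⁶ A²
I_n = √(1.57×10⁻¹⁶) = 1.25×10⁻⁸ A = 12.5 nA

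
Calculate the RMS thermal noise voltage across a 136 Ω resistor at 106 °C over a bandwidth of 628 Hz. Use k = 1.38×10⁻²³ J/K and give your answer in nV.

T = 106 °C + 273.15 = 379.15 K
V_n = √(4kTRB)
4kTRB = 4 × 1.38×10⁻²³ × 379.15 × 1.36×10² × 6.28×10² = 1.79×10⁻¹⁵ V²
V_n = √(1.79×10⁻¹⁵) = 4.23×10⁻⁸ V = 42.3 nV

42.3 nV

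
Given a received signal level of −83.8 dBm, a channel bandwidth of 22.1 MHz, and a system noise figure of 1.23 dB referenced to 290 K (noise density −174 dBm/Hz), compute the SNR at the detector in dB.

Noise floor: N = −174 + 10 log₁₀(B) + NF
10 log₁₀(2.21×10⁷) = 73.44 dB
N = −174 + 73.44 + 1.23 = −99.33 dBm
SNR = P_sig − N = −83.8 − (−99.33) = 15.53 dB → 15.5 dB

15.5 dB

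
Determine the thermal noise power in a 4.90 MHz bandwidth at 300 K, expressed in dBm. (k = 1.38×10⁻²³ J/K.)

P_n = kTB = 1.38×10⁻²³ × 300 × 4.90×10⁶ = 2.03×10⁻¹⁴ W
In dBm: 10 log₁₀(2.03×10⁻¹⁴ / 10⁻³) = −106.9 dBm

−106.9 dBm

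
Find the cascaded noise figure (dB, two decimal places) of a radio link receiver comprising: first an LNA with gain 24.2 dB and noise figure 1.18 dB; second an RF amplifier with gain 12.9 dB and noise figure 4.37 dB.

1.20 dB

Convert to linear (a loss of L dB is a gain of −L dB): F_i = 10^(NF_i/10), G_i = 10^(G_i,dB/10)
  Stage 1: F_1 = 10^(1.18/10) = 1.312, G_1 = 10^(24.2/10) = 263.0
  Stage 2: F_2 = 10^(4.37/10) = 2.735, G_2 = 10^(12.9/10) = 19.50
Friis cascade:
  F = 1.312 + (2.735 − 1)/263.0 = 1.319
NF = 10 log₁₀(1.319) = 1.20 dB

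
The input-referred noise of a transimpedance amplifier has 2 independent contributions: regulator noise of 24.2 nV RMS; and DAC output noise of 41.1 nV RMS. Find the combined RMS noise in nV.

47.7 nV

Uncorrelated sources add in power (mean-square): V_tot = √(ΣV_i²)
V_tot = √[(2.42×10⁻⁸)² + (4.11×10⁻⁸)²] = 4.77×10⁻⁸ V = 47.7 nV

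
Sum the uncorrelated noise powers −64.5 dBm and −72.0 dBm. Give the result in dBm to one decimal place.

−63.8 dBm

Convert to linear, add, convert back:
P₁ = 3.55×10⁻¹⁰ W, P₂ = 6.31×10⁻¹¹ W
P_tot = 4.18×10⁻¹⁰ W → 10 log₁₀(P_tot / 10⁻³) = −63.8 dBm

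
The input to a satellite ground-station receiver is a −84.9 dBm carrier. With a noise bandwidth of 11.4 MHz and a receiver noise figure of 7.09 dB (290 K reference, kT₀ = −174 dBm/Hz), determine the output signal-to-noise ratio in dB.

11.4 dB

Noise floor: N = −174 + 10 log₁₀(B) + NF
10 log₁₀(1.14×10⁷) = 70.57 dB
N = −174 + 70.57 + 7.09 = −96.34 dBm
SNR = P_sig − N = −84.9 − (−96.34) = 11.44 dB → 11.4 dB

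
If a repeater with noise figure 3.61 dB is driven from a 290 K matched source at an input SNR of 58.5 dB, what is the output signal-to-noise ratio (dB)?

By definition F = SNR_in/SNR_out, so in dB: SNR_out = SNR_in − NF
SNR_out = 58.5 − 3.61 = 54.89 dB

54.89 dB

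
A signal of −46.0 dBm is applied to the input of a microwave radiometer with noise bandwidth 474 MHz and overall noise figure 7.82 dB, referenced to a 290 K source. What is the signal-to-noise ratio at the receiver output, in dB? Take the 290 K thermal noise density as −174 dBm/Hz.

Noise floor: N = −174 + 10 log₁₀(B) + NF
10 log₁₀(4.74×10⁸) = 86.76 dB
N = −174 + 86.76 + 7.82 = −79.42 dBm
SNR = P_sig − N = −46.0 − (−79.42) = 33.42 dB → 33.4 dB

33.4 dB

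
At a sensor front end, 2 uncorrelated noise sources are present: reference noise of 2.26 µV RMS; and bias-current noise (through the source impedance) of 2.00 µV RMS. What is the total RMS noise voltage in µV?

Uncorrelated sources add in power (mean-square): V_tot = √(ΣV_i²)
V_tot = √[(2.26×10⁻⁶)² + (2.00×10⁻⁶)²] = 3.02×10⁻⁶ V = 3.02 µV

3.02 µV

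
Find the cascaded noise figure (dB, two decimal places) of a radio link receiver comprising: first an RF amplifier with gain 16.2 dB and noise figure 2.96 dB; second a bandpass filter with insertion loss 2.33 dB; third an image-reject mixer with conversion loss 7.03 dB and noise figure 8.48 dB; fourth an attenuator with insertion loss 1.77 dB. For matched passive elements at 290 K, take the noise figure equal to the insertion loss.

3.70 dB

Convert to linear (a loss of L dB is a gain of −L dB): F_i = 10^(NF_i/10), G_i = 10^(G_i,dB/10)
  Stage 1: F_1 = 10^(2.96/10) = 1.977, G_1 = 10^(16.2/10) = 41.69
  Stage 2: F_2 = 10^(2.33/10) = 1.710, G_2 = 10^(−2.33/10) = 0.5848
  Stage 3: F_3 = 10^(8.48/10) = 7.047, G_3 = 10^(−7.03/10) = 0.1982
  Stage 4: F_4 = 10^(1.77/10) = 1.503, G_4 = 10^(−1.77/10) = 0.6653
Friis cascade:
  F = 1.977 + (1.710 − 1)/41.69 + (7.047 − 1)/24.38 + (1.503 − 1)/4.831 = 2.346
NF = 10 log₁₀(2.346) = 3.70 dB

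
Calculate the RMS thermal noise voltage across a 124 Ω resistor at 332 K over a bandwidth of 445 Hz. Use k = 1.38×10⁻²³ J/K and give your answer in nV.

V_n = √(4kTRB)
4kTRB = 4 × 1.38×10⁻²³ × 332 × 1.24×10² × 4.45×10² = 1.01×10⁻¹⁵ V²
V_n = √(1.01×10⁻¹⁵) = 3.18×10⁻⁸ V = 31.8 nV

31.8 nV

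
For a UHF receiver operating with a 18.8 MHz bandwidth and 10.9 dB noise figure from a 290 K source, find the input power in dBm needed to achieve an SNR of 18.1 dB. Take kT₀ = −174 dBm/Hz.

−72.3 dBm

Sensitivity = −174 + 10 log₁₀(B) + NF + SNR_min
= −174 + 72.74 + 10.9 + 18.1
= −72.26 dBm → −72.3 dBm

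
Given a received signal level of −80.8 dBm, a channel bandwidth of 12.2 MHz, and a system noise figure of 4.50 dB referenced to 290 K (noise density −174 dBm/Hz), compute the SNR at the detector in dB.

Noise floor: N = −174 + 10 log₁₀(B) + NF
10 log₁₀(1.22×10⁷) = 70.86 dB
N = −174 + 70.86 + 4.50 = −98.64 dBm
SNR = P_sig − N = −80.8 − (−98.64) = 17.84 dB → 17.8 dB

17.8 dB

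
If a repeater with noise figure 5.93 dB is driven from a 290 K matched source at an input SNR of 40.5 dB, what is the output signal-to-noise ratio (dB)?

By definition F = SNR_in/SNR_out, so in dB: SNR_out = SNR_in − NF
SNR_out = 40.5 − 5.93 = 34.57 dB

34.57 dB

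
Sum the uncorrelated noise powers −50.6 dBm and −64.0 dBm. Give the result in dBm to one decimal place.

−50.4 dBm

Convert to linear, add, convert back:
P₁ = 8.71×10⁻⁹ W, P₂ = 3.98×10⁻¹⁰ W
P_tot = 9.11×10⁻⁹ W → 10 log₁₀(P_tot / 10⁻³) = −50.4 dBm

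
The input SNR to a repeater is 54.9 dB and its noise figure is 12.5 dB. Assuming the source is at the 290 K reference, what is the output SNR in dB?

42.4 dB

By definition F = SNR_in/SNR_out, so in dB: SNR_out = SNR_in − NF
SNR_out = 54.9 − 12.5 = 42.4 dB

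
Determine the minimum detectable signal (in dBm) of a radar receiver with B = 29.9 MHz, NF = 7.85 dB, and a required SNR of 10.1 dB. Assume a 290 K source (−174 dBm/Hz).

−81.3 dBm

Sensitivity = −174 + 10 log₁₀(B) + NF + SNR_min
= −174 + 74.76 + 7.85 + 10.1
= −81.29 dBm → −81.3 dBm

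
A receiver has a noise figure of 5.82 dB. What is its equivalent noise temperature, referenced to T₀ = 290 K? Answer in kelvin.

F = 10^(5.82/10) = 3.81944
T_e = (F − 1)·T₀ = (3.81944 − 1) × 290 = 818 K

818 K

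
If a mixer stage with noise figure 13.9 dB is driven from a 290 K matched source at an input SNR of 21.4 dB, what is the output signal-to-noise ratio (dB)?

7.5 dB

By definition F = SNR_in/SNR_out, so in dB: SNR_out = SNR_in − NF
SNR_out = 21.4 − 13.9 = 7.5 dB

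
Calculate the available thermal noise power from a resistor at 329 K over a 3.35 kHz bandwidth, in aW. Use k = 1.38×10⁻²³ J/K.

P_n = kTB = 1.38×10⁻²³ × 329 × 3.35×10³ = 1.52×10⁻¹⁷ W = 15.2 aW

15.2 aW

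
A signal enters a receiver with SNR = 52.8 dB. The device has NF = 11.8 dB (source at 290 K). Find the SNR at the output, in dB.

41.0 dB

By definition F = SNR_in/SNR_out, so in dB: SNR_out = SNR_in − NF
SNR_out = 52.8 − 11.8 = 41.0 dB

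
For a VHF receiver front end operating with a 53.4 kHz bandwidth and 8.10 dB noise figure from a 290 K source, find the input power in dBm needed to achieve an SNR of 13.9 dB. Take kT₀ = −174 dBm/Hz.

−104.7 dBm

Sensitivity = −174 + 10 log₁₀(B) + NF + SNR_min
= −174 + 47.28 + 8.10 + 13.9
= −104.72 dBm → −104.7 dBm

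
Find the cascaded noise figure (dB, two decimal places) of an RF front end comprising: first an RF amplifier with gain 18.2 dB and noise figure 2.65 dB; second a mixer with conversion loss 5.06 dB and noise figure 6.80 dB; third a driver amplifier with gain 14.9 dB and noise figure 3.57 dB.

2.92 dB

Convert to linear (a loss of L dB is a gain of −L dB): F_i = 10^(NF_i/10), G_i = 10^(G_i,dB/10)
  Stage 1: F_1 = 10^(2.65/10) = 1.841, G_1 = 10^(18.2/10) = 66.07
  Stage 2: F_2 = 10^(6.80/10) = 4.786, G_2 = 10^(−5.06/10) = 0.3119
  Stage 3: F_3 = 10^(3.57/10) = 2.275, G_3 = 10^(14.9/10) = 30.90
Friis cascade:
  F = 1.841 + (4.786 − 1)/66.07 + (2.275 − 1)/20.61 = 1.960
NF = 10 log₁₀(1.960) = 2.92 dB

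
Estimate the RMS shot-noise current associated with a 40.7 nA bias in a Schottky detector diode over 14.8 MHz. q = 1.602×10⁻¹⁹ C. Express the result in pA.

I_n = √(2qI·B)
2qI·B = 2 × 1.602×10⁻¹⁹ × 4.07×10⁻⁸ × 1.48×10⁷ = 1.93×10⁻¹⁹ A²
I_n = √(1.93×10⁻¹⁹) = 4.39×10⁻¹⁰ A = 439 pA

439 pA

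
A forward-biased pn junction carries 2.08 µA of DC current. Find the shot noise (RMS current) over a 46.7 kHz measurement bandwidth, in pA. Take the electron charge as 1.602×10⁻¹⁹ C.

I_n = √(2qI·B)
2qI·B = 2 × 1.602×10⁻¹⁹ × 2.08×10⁻⁶ × 4.67×10⁴ = 3.11×10⁻²⁰ A²
I_n = √(3.11×10⁻²⁰) = 1.76×10⁻¹⁰ A = 176 pA

176 pA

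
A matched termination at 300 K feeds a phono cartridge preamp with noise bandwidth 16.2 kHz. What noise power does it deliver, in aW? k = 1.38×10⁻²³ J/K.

67.1 aW

P_n = kTB = 1.38×10⁻²³ × 300 × 1.62×10⁴ = 6.71×10⁻¹⁷ W = 67.1 aW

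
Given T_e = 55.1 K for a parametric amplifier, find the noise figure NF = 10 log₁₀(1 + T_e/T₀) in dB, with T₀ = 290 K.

F = 1 + T_e/T₀ = 1 + 55.1/290 = 1.19
NF = 10 log₁₀(1.19) = 0.755 dB

0.755 dB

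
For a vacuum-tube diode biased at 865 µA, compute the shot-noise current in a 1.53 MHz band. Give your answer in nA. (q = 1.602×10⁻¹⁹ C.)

I_n = √(2qI·B)
2qI·B = 2 × 1.602×10⁻¹⁹ × 8.65×10⁻⁴ × 1.53×10⁶ = 4.24×10⁻¹⁶ A²
I_n = √(4.24×10⁻¹⁶) = 2.06×10⁻⁸ A = 20.6 nA

20.6 nA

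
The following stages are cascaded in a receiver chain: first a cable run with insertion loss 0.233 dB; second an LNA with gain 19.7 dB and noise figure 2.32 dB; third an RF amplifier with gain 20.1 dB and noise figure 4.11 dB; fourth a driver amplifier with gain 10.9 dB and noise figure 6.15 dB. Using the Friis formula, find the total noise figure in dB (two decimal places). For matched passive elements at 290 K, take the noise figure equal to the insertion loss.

Convert to linear (a loss of L dB is a gain of −L dB): F_i = 10^(NF_i/10), G_i = 10^(G_i,dB/10)
  Stage 1: F_1 = 10^(0.233/10) = 1.055, G_1 = 10^(−0.233/10) = 0.9478
  Stage 2: F_2 = 10^(2.32/10) = 1.706, G_2 = 10^(19.7/10) = 93.33
  Stage 3: F_3 = 10^(4.11/10) = 2.576, G_3 = 10^(20.1/10) = 102.3
  Stage 4: F_4 = 10^(6.15/10) = 4.121, G_4 = 10^(10.9/10) = 12.30
Friis cascade:
  F = 1.055 + (1.706 − 1)/0.9478 + (2.576 − 1)/88.45 + (4.121 − 1)/9051 = 1.818
NF = 10 log₁₀(1.818) = 2.60 dB

2.60 dB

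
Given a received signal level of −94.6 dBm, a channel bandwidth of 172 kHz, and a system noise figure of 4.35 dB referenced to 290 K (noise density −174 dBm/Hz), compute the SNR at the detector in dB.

22.7 dB

Noise floor: N = −174 + 10 log₁₀(B) + NF
10 log₁₀(1.72×10⁵) = 52.36 dB
N = −174 + 52.36 + 4.35 = −117.29 dBm
SNR = P_sig − N = −94.6 − (−117.29) = 22.69 dB → 22.7 dB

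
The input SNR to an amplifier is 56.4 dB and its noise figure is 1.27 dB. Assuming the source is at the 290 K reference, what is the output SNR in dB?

By definition F = SNR_in/SNR_out, so in dB: SNR_out = SNR_in − NF
SNR_out = 56.4 − 1.27 = 55.13 dB

55.13 dB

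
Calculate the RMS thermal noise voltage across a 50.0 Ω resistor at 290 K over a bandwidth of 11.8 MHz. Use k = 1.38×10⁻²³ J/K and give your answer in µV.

3.07 µV

V_n = √(4kTRB)
4kTRB = 4 × 1.38×10⁻²³ × 290 × 5.00×10¹ × 1.18×10⁷ = 9.44×10⁻¹² V²
V_n = √(9.44×10⁻¹²) = 3.07×10⁻⁶ V = 3.07 µV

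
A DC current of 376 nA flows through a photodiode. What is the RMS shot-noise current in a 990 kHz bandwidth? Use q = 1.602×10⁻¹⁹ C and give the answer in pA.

345 pA

I_n = √(2qI·B)
2qI·B = 2 × 1.602×10⁻¹⁹ × 3.76×10⁻⁷ × 9.90×10⁵ = 1.19×10⁻¹⁹ A²
I_n = √(1.19×10⁻¹⁹) = 3.45×10⁻¹⁰ A = 345 pA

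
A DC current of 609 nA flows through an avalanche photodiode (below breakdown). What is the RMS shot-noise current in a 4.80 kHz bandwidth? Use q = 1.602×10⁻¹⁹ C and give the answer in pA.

30.6 pA

I_n = √(2qI·B)
2qI·B = 2 × 1.602×10⁻¹⁹ × 6.09×10⁻⁷ × 4.80×10³ = 9.37×10⁻²² A²
I_n = √(9.37×10⁻²²) = 3.06×10⁻¹¹ A = 30.6 pA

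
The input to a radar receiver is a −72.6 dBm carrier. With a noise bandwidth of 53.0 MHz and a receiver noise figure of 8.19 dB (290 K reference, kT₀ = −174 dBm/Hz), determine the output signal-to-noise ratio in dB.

16.0 dB

Noise floor: N = −174 + 10 log₁₀(B) + NF
10 log₁₀(5.30×10⁷) = 77.24 dB
N = −174 + 77.24 + 8.19 = −88.57 dBm
SNR = P_sig − N = −72.6 − (−88.57) = 15.97 dB → 16.0 dB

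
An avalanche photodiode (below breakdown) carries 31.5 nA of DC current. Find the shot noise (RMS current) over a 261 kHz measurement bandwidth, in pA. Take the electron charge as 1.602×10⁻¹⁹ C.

I_n = √(2qI·B)
2qI·B = 2 × 1.602×10⁻¹⁹ × 3.15×10⁻⁸ × 2.61×10⁵ = 2.63×10⁻²¹ A²
I_n = √(2.63×10⁻²¹) = 5.13×10⁻¹¹ A = 51.3 pA

51.3 pA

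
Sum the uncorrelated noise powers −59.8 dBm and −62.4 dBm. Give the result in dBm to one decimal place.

−57.9 dBm

Convert to linear, add, convert back:
P₁ = 1.05×10⁻⁹ W, P₂ = 5.75×10⁻¹⁰ W
P_tot = 1.62×10⁻⁹ W → 10 log₁₀(P_tot / 10⁻³) = −57.9 dBm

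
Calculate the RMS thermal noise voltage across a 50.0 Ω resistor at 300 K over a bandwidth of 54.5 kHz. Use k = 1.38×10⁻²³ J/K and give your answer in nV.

212 nV

V_n = √(4kTRB)
4kTRB = 4 × 1.38×10⁻²³ × 300 × 5.00×10¹ × 5.45×10⁴ = 4.51×10⁻¹⁴ V²
V_n = √(4.51×10⁻¹⁴) = 2.12×10⁻⁷ V = 212 nV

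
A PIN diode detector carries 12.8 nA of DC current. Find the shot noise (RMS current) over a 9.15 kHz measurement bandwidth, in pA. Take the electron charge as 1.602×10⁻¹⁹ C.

I_n = √(2qI·B)
2qI·B = 2 × 1.602×10⁻¹⁹ × 1.28×10⁻⁸ × 9.15×10³ = 3.75×10⁻²³ A²
I_n = √(3.75×10⁻²³) = 6.13×10⁻¹² A = 6.13 pA

6.13 pA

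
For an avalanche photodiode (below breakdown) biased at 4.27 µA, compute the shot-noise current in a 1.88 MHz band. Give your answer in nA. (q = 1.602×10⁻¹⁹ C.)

1.60 nA

I_n = √(2qI·B)
2qI·B = 2 × 1.602×10⁻¹⁹ × 4.27×10⁻⁶ × 1.88×10⁶ = 2.57×10⁻¹⁸ A²
I_n = √(2.57×10⁻¹⁸) = 1.60×10⁻⁹ A = 1.60 nA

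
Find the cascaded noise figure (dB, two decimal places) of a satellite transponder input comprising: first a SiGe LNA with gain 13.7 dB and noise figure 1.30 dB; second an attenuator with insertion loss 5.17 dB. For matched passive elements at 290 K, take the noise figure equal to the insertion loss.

1.60 dB

Convert to linear (a loss of L dB is a gain of −L dB): F_i = 10^(NF_i/10), G_i = 10^(G_i,dB/10)
  Stage 1: F_1 = 10^(1.30/10) = 1.349, G_1 = 10^(13.7/10) = 23.44
  Stage 2: F_2 = 10^(5.17/10) = 3.289, G_2 = 10^(−5.17/10) = 0.3041
Friis cascade:
  F = 1.349 + (3.289 − 1)/23.44 = 1.447
NF = 10 log₁₀(1.447) = 1.60 dB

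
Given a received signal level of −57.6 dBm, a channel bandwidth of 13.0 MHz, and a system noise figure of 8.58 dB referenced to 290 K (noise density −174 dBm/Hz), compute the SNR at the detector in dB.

Noise floor: N = −174 + 10 log₁₀(B) + NF
10 log₁₀(1.30×10⁷) = 71.14 dB
N = −174 + 71.14 + 8.58 = −94.28 dBm
SNR = P_sig − N = −57.6 − (−94.28) = 36.68 dB → 36.7 dB

36.7 dB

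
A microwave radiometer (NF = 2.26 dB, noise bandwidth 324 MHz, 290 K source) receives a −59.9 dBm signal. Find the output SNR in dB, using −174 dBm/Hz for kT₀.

Noise floor: N = −174 + 10 log₁₀(B) + NF
10 log₁₀(3.24×10⁸) = 85.11 dB
N = −174 + 85.11 + 2.26 = −86.63 dBm
SNR = P_sig − N = −59.9 − (−86.63) = 26.73 dB → 26.7 dB

26.7 dB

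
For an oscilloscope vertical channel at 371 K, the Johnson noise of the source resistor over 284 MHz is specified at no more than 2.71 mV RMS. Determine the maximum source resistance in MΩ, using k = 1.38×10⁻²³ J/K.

Johnson–Nyquist: V_n = √(4kTRB) ⇒ R = V_n² / (4kTB)
4kTB = 4 × 1.38×10⁻²³ × 371 × 2.84×10⁸ = 5.82×10⁻¹²
R = (2.71×10⁻³)² / 5.82×10⁻¹² = 1.26×10⁶ Ω = 1.26 MΩ

1.26 MΩ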